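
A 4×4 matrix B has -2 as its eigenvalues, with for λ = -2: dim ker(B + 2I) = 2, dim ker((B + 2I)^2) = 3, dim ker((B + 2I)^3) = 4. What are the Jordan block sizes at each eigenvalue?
λ = -2: successive nullity increments [2, 1, 1] count blocks of size ≥ k; block sizes are [3, 1].

Jordan blocks: (-2, 3), (-2, 1)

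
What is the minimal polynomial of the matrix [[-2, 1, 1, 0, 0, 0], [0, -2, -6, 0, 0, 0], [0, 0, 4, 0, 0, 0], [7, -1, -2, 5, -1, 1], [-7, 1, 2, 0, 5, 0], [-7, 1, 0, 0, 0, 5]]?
The characteristic polynomial factors as (x - 5)^3(x - 4)(x + 2)^2. The minimal polynomial is ∏(x - λ)^{k_λ} where k_λ is the size of the largest Jordan block at λ.

For λ = -2: rank(A + 2I) = 5, and the largest Jordan block has size 2 (the smallest k with rank((A + 2I)^k) = rank((A + 2I)^(k+1))).
For λ = 4: rank(A - 4I) = 5, and the largest Jordan block has size 1 (the smallest k with rank((A - 4I)^k) = rank((A - 4I)^(k+1))).
For λ = 5: rank(A - 5I) = 4, and the largest Jordan block has size 2 (the smallest k with rank((A - 5I)^k) = rank((A - 5I)^(k+1))).

So m_A(x) = (x - 5)^2(x - 4)(x + 2)^2.

m_A(x) = (x - 5)^2(x - 4)(x + 2)^2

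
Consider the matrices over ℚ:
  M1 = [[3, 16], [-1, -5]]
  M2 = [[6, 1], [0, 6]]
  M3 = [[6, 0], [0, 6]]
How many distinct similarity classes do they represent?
Characteristic polynomials: χ_{M1} = (x + 1)^2, χ_{M2} = (x - 6)^2, χ_{M3} = (x - 6)^2.

{M1}: invariant factors (x + 1)^2.

{M2}: invariant factors (x - 6)^2.

{M3}: invariant factors x - 6, x - 6.

Matrices are similar if and only if their invariant-factor lists agree; the partition into similarity classes is {M1}, {M2}, {M3}.

3 classes: {M1}, {M2}, {M3}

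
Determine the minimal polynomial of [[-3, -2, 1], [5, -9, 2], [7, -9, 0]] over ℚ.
m_A(x) = (x + 4)^3

The characteristic polynomial factors as (x + 4)^3. The minimal polynomial is ∏(x - λ)^{k_λ} where k_λ is the size of the largest Jordan block at λ.

For λ = -4: rank(A + 4I) = 2, and the largest Jordan block has size 3 (the smallest k with rank((A + 4I)^k) = rank((A + 4I)^(k+1))).

So m_A(x) = (x + 4)^3.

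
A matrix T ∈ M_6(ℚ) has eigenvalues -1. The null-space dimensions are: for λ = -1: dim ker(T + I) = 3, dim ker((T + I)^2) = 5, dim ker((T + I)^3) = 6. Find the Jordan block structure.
λ = -1: successive nullity increments [3, 2, 1] count blocks of size ≥ k; block sizes are [3, 2, 1].

Jordan blocks: (-1, 3), (-1, 2), (-1, 1)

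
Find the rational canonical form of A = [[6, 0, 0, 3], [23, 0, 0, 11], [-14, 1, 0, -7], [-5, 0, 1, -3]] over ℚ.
The invariant factors of A (the non-unit diagonal entries of the Smith normal form of xI - A over ℚ[x]) are (x - 3)(x^3 + 4x + 1), each dividing the next. The characteristic polynomial is their product, (x - 3)(x^3 + 4x + 1).

The rational canonical form is the block-diagonal matrix of companion matrices C(f_i):
R = [[0, 0, 0, 3], [1, 0, 0, 11], [0, 1, 0, -4], [0, 0, 1, 3]].

Note the characteristic polynomial does not split into linear factors over ℚ, so A has no Jordan form over ℚ; the rational canonical form exists over any field.

R = [[0, 0, 0, 3], [1, 0, 0, 11], [0, 1, 0, -4], [0, 0, 1, 3]]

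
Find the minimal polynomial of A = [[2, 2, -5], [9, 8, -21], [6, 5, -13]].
m_A(x) = (x + 1)^3

The characteristic polynomial factors as (x + 1)^3. The minimal polynomial is ∏(x - λ)^{k_λ} where k_λ is the size of the largest Jordan block at λ.

For λ = -1: rank(A + I) = 2, and the largest Jordan block has size 3 (the smallest k with rank((A + I)^k) = rank((A + I)^(k+1))).

So m_A(x) = (x + 1)^3.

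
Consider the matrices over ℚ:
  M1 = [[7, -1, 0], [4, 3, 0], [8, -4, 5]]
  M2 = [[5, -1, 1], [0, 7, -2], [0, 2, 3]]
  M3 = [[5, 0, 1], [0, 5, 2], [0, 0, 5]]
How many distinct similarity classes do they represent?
Characteristic polynomials: χ_{M1} = (x - 5)^3, χ_{M2} = (x - 5)^3, χ_{M3} = (x - 5)^3.

{M1, M2, M3}: invariant factors x - 5, (x - 5)^2.

Matrices are similar if and only if their invariant-factor lists agree; the partition into similarity classes is {M1, M2, M3}.

1 class: {M1, M2, M3}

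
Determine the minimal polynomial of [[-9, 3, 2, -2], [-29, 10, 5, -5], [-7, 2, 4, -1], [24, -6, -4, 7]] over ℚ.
The characteristic polynomial factors as (x - 3)^4. The minimal polynomial is ∏(x - λ)^{k_λ} where k_λ is the size of the largest Jordan block at λ.

For λ = 3: rank(A - 3I) = 2, and the largest Jordan block has size 3 (the smallest k with rank((A - 3I)^k) = rank((A - 3I)^(k+1))).

So m_A(x) = (x - 3)^3.

m_A(x) = (x - 3)^3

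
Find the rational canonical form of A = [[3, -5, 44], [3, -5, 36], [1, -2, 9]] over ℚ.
The invariant factors of A (the non-unit diagonal entries of the Smith normal form of xI - A over ℚ[x]) are (x - 4)(x^2 - 3x - 2), each dividing the next. The characteristic polynomial is their product, (x - 4)(x^2 - 3x - 2).

The rational canonical form is the block-diagonal matrix of companion matrices C(f_i):
R = [[0, 0, -8], [1, 0, -10], [0, 1, 7]].

Note the characteristic polynomial does not split into linear factors over ℚ, so A has no Jordan form over ℚ; the rational canonical form exists over any field.

R = [[0, 0, -8], [1, 0, -10], [0, 1, 7]]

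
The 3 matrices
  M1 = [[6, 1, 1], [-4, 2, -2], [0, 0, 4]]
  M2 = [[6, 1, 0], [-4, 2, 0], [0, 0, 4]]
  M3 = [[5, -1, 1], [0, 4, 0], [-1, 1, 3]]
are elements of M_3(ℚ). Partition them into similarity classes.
1 class: {M1, M2, M3}

Characteristic polynomials: χ_{M1} = (x - 4)^3, χ_{M2} = (x - 4)^3, χ_{M3} = (x - 4)^3.

{M1, M2, M3}: invariant factors x - 4, (x - 4)^2.

Matrices are similar if and only if their invariant-factor lists agree; the partition into similarity classes is {M1, M2, M3}.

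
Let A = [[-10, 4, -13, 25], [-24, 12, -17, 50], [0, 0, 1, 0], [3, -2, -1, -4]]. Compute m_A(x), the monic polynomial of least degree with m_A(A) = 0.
The characteristic polynomial factors as (x - 1)^3(x + 4). The minimal polynomial is ∏(x - λ)^{k_λ} where k_λ is the size of the largest Jordan block at λ.

For λ = -4: rank(A + 4I) = 3, and the largest Jordan block has size 1 (the smallest k with rank((A + 4I)^k) = rank((A + 4I)^(k+1))).
For λ = 1: rank(A - I) = 2, and the largest Jordan block has size 2 (the smallest k with rank((A - I)^k) = rank((A - I)^(k+1))).

So m_A(x) = (x - 1)^2(x + 4).

m_A(x) = (x - 1)^2(x + 4)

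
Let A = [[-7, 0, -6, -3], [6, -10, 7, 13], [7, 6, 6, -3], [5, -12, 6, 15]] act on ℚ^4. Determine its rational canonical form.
R = [[0, 6, 0, 0], [1, 2, 0, 0], [0, 0, 0, 6], [0, 0, 1, 2]]

The invariant factors of A (the non-unit diagonal entries of the Smith normal form of xI - A over ℚ[x]) are x^2 - 2x - 6, x^2 - 2x - 6, each dividing the next. The characteristic polynomial is their product, (x^2 - 2x - 6)^2.

The rational canonical form is the block-diagonal matrix of companion matrices C(f_i):
R = [[0, 6, 0, 0], [1, 2, 0, 0], [0, 0, 0, 6], [0, 0, 1, 2]].

Note the characteristic polynomial does not split into linear factors over ℚ, so A has no Jordan form over ℚ; the rational canonical form exists over any field.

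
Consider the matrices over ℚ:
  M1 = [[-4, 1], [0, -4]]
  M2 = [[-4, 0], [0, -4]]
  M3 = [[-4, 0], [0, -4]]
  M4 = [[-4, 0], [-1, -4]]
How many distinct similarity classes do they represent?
2 classes: {M1, M4}, {M2, M3}

Characteristic polynomials: χ_{M1} = (x + 4)^2, χ_{M2} = (x + 4)^2, χ_{M3} = (x + 4)^2, χ_{M4} = (x + 4)^2.

{M1, M4}: invariant factors (x + 4)^2.

{M2, M3}: invariant factors x + 4, x + 4.

Matrices are similar if and only if their invariant-factor lists agree; the partition into similarity classes is {M1, M4}, {M2, M3}.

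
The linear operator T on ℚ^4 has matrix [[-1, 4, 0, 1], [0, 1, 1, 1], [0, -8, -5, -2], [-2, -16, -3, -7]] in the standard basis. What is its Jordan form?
J = [[-3, 1, 0, 0], [0, -3, 1, 0], [0, 0, -3, 0], [0, 0, 0, -3]]

The characteristic polynomial is det(xI - A) = (x + 3)^4, so the eigenvalues are -3 (algebraic multiplicity 4).

For λ = -3: rank(A + 3I) = 2, rank((A + 3I)^2) = 1, rank((A + 3I)^3) = 0. The eigenspace has dimension 4 - 2 = 2, so there are 2 Jordan blocks; the rank sequence gives block sizes [3, 1].

Assembling the blocks gives the Jordan form J above.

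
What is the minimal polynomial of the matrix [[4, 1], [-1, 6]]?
The characteristic polynomial factors as (x - 5)^2. The minimal polynomial is ∏(x - λ)^{k_λ} where k_λ is the size of the largest Jordan block at λ.

For λ = 5: rank(A - 5I) = 1, and the largest Jordan block has size 2 (the smallest k with rank((A - 5I)^k) = rank((A - 5I)^(k+1))).

So m_A(x) = (x - 5)^2.

m_A(x) = (x - 5)^2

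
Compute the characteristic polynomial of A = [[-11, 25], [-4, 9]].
χ_A(x) = (x + 1)^2

xI - A = [[x + 11, -25], [4, x - 9]].

Expanding det(xI - A) along the first row:
det(xI - A) = + (x + 11)·det([[x - 9]]) - (-25)·det([[4]]).

Evaluating gives χ_A(x) = x^2 + 2x + 1 = (x + 1)^2.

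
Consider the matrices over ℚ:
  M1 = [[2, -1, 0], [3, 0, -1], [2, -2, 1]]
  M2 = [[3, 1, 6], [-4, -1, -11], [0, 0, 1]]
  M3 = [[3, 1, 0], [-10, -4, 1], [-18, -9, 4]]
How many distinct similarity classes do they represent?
1 class: {M1, M2, M3}

Characteristic polynomials: χ_{M1} = (x - 1)^3, χ_{M2} = (x - 1)^3, χ_{M3} = (x - 1)^3.

{M1, M2, M3}: invariant factors (x - 1)^3.

Matrices are similar if and only if their invariant-factor lists agree; the partition into similarity classes is {M1, M2, M3}.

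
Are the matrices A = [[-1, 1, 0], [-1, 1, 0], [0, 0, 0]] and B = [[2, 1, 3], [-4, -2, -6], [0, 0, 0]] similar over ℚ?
Yes.

Two matrices over a field are similar if and only if they have the same invariant factors.

Both A and B have characteristic polynomial x^3 and minimal polynomial x^2. Computing further, both have invariant factors x, x^2. Hence A and B are similar.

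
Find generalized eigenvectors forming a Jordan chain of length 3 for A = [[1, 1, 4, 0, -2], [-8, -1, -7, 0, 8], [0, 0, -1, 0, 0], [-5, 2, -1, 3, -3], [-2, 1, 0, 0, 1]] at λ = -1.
v_1 = [[-1, -2, 1, 0, 0]]^T, v_2 = [[0, 1, 0, 0, 0]]^T, v_3 = [[1, 0, 0, 2, 1]]^T

We seek v_1 ∈ ker((A + I)^3) \ ker((A + I)^2), then set v_{i+1} = (A + I) v_i.

One such chain is v_1 = [[-1, -2, 1, 0, 0]]^T, v_2 = [[0, 1, 0, 0, 0]]^T, v_3 = [[1, 0, 0, 2, 1]]^T. Check: (A + I) v_3 = [[0, 0, 0, 0, 0]]^T = 0.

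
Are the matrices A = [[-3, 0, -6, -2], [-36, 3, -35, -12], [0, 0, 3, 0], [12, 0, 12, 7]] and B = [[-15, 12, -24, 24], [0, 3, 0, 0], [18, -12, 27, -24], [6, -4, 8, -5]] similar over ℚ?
No.

Both have characteristic polynomial (x - 3)^3(x - 1), but the minimal polynomial of A is (x - 3)^2(x - 1) while the minimal polynomial of B is (x - 3)(x - 1). The minimal polynomial is a similarity invariant, so A and B are not similar.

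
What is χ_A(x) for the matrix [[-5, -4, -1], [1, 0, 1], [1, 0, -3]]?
χ_A(x) = (x + 2)^2(x + 4)

xI - A = [[x + 5, 4, 1], [-1, x, -1], [-1, 0, x + 3]].

Expanding det(xI - A) along the first row:
det(xI - A) = + (x + 5)·det([[x, -1], [0, x + 3]]) - (4)·det([[-1, -1], [-1, x + 3]]) + (1)·det([[-1, x], [-1, 0]]).

Evaluating gives χ_A(x) = x^3 + 8x^2 + 20x + 16 = (x + 2)^2(x + 4).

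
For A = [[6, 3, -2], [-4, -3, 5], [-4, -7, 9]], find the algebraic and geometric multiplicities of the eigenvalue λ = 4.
algebraic multiplicity 3, geometric multiplicity 1

The characteristic polynomial is (x - 4)^3, so the factor x - 4 appears with exponent 3: the algebraic multiplicity is 3.

rank(A - 4I) = 2, so the eigenspace has dimension 3 - 2 = 1: the geometric multiplicity is 1.

Since 1 < 3, A is not diagonalizable.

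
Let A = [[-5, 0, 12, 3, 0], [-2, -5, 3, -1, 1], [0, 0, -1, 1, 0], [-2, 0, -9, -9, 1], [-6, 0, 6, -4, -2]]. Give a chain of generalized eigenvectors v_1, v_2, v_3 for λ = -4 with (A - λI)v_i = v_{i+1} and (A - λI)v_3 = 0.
v_1 = [[0, 0, 0, 0, 1]]^T, v_2 = [[0, 1, 0, 1, 2]]^T, v_3 = [[3, 0, 1, -3, 0]]^T

We seek v_1 ∈ ker((A + 4I)^3) \ ker((A + 4I)^2), then set v_{i+1} = (A + 4I) v_i.

One such chain is v_1 = [[0, 0, 0, 0, 1]]^T, v_2 = [[0, 1, 0, 1, 2]]^T, v_3 = [[3, 0, 1, -3, 0]]^T. Check: (A + 4I) v_3 = [[0, 0, 0, 0, 0]]^T = 0.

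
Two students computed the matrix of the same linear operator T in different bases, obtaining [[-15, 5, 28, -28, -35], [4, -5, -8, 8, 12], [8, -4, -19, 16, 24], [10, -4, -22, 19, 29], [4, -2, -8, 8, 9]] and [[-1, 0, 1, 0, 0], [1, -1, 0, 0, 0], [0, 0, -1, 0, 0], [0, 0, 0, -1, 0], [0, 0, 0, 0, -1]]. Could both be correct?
No.

trace(A) = -11 but trace(B) = -5. The trace is a similarity invariant, so A and B are not similar.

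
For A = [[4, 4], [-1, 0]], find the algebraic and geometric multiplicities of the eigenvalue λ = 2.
algebraic multiplicity 2, geometric multiplicity 1

The characteristic polynomial is (x - 2)^2, so the factor x - 2 appears with exponent 2: the algebraic multiplicity is 2.

rank(A - 2I) = 1, so the eigenspace has dimension 2 - 1 = 1: the geometric multiplicity is 1.

Since 1 < 2, A is not diagonalizable.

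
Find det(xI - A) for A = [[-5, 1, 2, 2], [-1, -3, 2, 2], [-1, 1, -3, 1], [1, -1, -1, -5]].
xI - A = [[x + 5, -1, -2, -2], [1, x + 3, -2, -2], [1, -1, x + 3, -1], [-1, 1, 1, x + 5]].

Expanding det(xI - A) along the first row:
det(xI - A) = + (x + 5)·det([[x + 3, -2, -2], [-1, x + 3, -1], [1, 1, x + 5]]) - (-1)·det([[1, -2, -2], [1, x + 3, -1], [-1, 1, x + 5]]) + (-2)·det([[1, x + 3, -2], [1, -1, -1], [-1, 1, x + 5]]) - (-2)·det([[1, x + 3, -2], [1, -1, x + 3], [-1, 1, 1]]).

Evaluating gives χ_A(x) = x^4 + 16x^3 + 96x^2 + 256x + 256 = (x + 4)^4.

χ_A(x) = (x + 4)^4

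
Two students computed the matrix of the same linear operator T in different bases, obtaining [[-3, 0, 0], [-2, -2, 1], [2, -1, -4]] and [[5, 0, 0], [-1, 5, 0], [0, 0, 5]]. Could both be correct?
No.

trace(A) = -9 but trace(B) = 15. The trace is a similarity invariant, so A and B are not similar.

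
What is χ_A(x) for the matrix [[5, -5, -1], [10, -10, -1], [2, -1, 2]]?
χ_A(x) = (x - 1)^2(x + 5)

xI - A = [[x - 5, 5, 1], [-10, x + 10, 1], [-2, 1, x - 2]].

Expanding det(xI - A) along the first row:
det(xI - A) = + (x - 5)·det([[x + 10, 1], [1, x - 2]]) - (5)·det([[-10, 1], [-2, x - 2]]) + (1)·det([[-10, x + 10], [-2, 1]]).

Evaluating gives χ_A(x) = x^3 + 3x^2 - 9x + 5 = (x - 1)^2(x + 5).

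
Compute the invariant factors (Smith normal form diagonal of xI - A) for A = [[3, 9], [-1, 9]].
The Jordan structure of A has elementary divisors (x - 6)^2. Arranging the block sizes at each eigenvalue in decreasing order and taking row products gives the invariant factors.

Invariant factors (smallest first, each dividing the next): (x - 6)^2.

Check: the last factor (x - 6)^2 is the minimal polynomial, and the product (x - 6)^2 is the characteristic polynomial.

(x - 6)^2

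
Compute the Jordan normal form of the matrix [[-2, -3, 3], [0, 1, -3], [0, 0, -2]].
J = [[-2, 0, 0], [0, -2, 0], [0, 0, 1]]

The characteristic polynomial is det(xI - A) = (x - 1)(x + 2)^2, so the eigenvalues are -2 (algebraic multiplicity 2), 1 (algebraic multiplicity 1).

For λ = -2: rank(A + 2I) = 1. The eigenspace has dimension 3 - 1 = 2, so there are 2 Jordan blocks; the rank sequence gives block sizes [1, 1].

For λ = 1: algebraic multiplicity 1 gives one 1×1 block.

Assembling the blocks gives the Jordan form J above.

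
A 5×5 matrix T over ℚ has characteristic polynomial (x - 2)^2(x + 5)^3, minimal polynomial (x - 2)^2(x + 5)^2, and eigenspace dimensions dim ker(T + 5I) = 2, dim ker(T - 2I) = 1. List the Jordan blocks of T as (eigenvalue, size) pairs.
λ = -5: algebraic multiplicity 3 (exponent in χ_T), largest block size 2 (exponent in m_T), 2 blocks (geometric multiplicity). These force block sizes [2, 1].
λ = 2: algebraic multiplicity 2 (exponent in χ_T), largest block size 2 (exponent in m_T), 1 block (geometric multiplicity). This forces block sizes [2].

Jordan blocks: (-5, 2), (-5, 1), (2, 2)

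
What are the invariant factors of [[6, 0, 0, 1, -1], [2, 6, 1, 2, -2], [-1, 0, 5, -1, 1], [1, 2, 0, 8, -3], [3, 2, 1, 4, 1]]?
The Jordan structure of A has elementary divisors (x - 5)^3, (x - 5), (x - 6). Arranging the block sizes at each eigenvalue in decreasing order and taking row products gives the invariant factors.

Invariant factors (smallest first, each dividing the next): x - 5, (x - 6)(x - 5)^3.

Check: the last factor (x - 6)(x - 5)^3 is the minimal polynomial, and the product (x - 6)(x - 5)^4 is the characteristic polynomial.

x - 5, (x - 6)(x - 5)^3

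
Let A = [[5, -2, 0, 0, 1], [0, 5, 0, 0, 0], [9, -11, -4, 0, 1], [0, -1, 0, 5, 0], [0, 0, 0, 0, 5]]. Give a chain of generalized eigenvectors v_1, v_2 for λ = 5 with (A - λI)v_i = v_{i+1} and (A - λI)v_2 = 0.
We seek v_1 ∈ ker((A - 5I)^2) \ ker(A - 5I), then set v_{i+1} = (A - 5I) v_i.

One such chain is v_1 = [[0, -1, 1, 0, -2]]^T, v_2 = [[0, 0, 0, 1, 0]]^T. Check: (A - 5I) v_2 = [[0, 0, 0, 0, 0]]^T = 0.

v_1 = [[0, -1, 1, 0, -2]]^T, v_2 = [[0, 0, 0, 1, 0]]^T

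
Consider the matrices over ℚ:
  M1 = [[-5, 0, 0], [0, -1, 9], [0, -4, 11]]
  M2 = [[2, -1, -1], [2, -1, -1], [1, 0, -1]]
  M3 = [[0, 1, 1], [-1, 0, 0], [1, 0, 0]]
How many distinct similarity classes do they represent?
Characteristic polynomials: χ_{M1} = (x - 5)^2(x + 5), χ_{M2} = x^3, χ_{M3} = x^3.

{M1}: invariant factors (x - 5)^2(x + 5).

{M2, M3}: invariant factors x^3.

Matrices are similar if and only if their invariant-factor lists agree; the partition into similarity classes is {M1}, {M2, M3}.

2 classes: {M1}, {M2, M3}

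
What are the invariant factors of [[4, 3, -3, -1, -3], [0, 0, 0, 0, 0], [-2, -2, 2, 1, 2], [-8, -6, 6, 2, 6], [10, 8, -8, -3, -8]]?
x, x^2, x^2

The Jordan structure of A has elementary divisors x^2, x^2, x. Arranging the block sizes at each eigenvalue in decreasing order and taking row products gives the invariant factors.

Invariant factors (smallest first, each dividing the next): x, x^2, x^2.

Check: the last factor x^2 is the minimal polynomial, and the product x^5 is the characteristic polynomial.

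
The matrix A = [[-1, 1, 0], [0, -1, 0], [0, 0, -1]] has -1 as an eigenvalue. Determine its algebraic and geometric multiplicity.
algebraic multiplicity 3, geometric multiplicity 2

The characteristic polynomial is (x + 1)^3, so the factor x + 1 appears with exponent 3: the algebraic multiplicity is 3.

rank(A + I) = 1, so the eigenspace has dimension 3 - 1 = 2: the geometric multiplicity is 2.

Since 2 < 3, A is not diagonalizable.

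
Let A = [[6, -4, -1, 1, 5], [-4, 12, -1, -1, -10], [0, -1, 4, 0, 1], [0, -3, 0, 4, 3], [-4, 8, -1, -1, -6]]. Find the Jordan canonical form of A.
J = [[4, 1, 0, 0, 0], [0, 4, 1, 0, 0], [0, 0, 4, 0, 0], [0, 0, 0, 4, 1], [0, 0, 0, 0, 4]]

The characteristic polynomial is det(xI - A) = (x - 4)^5, so the eigenvalues are 4 (algebraic multiplicity 5).

For λ = 4: rank(A - 4I) = 3, rank((A - 4I)^2) = 1, rank((A - 4I)^3) = 0. The eigenspace has dimension 5 - 3 = 2, so there are 2 Jordan blocks; the rank sequence gives block sizes [3, 2].

Assembling the blocks gives the Jordan form J above.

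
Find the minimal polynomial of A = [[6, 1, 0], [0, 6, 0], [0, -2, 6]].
The characteristic polynomial factors as (x - 6)^3. The minimal polynomial is ∏(x - λ)^{k_λ} where k_λ is the size of the largest Jordan block at λ.

For λ = 6: rank(A - 6I) = 1, and the largest Jordan block has size 2 (the smallest k with rank((A - 6I)^k) = rank((A - 6I)^(k+1))).

So m_A(x) = (x - 6)^2.

m_A(x) = (x - 6)^2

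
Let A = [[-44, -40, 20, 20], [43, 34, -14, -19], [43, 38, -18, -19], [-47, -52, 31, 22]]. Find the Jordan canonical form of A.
The characteristic polynomial is det(xI - A) = (x - 1)^2(x + 4)^2, so the eigenvalues are -4 (algebraic multiplicity 2), 1 (algebraic multiplicity 2).

For λ = -4: rank(A + 4I) = 2. The eigenspace has dimension 4 - 2 = 2, so there are 2 Jordan blocks; the rank sequence gives block sizes [1, 1].

For λ = 1: rank(A - I) = 3, rank((A - I)^2) = 2. The eigenspace has dimension 4 - 3 = 1, so there is 1 Jordan block; the rank sequence gives block sizes [2].

Assembling the blocks gives the Jordan form J above.

J = [[-4, 0, 0, 0], [0, -4, 0, 0], [0, 0, 1, 1], [0, 0, 0, 1]]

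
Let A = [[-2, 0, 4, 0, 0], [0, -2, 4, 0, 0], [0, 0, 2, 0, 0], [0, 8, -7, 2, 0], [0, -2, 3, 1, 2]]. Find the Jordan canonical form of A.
The characteristic polynomial is det(xI - A) = (x - 2)^3(x + 2)^2, so the eigenvalues are -2 (algebraic multiplicity 2), 2 (algebraic multiplicity 3).

For λ = -2: rank(A + 2I) = 3. The eigenspace has dimension 5 - 3 = 2, so there are 2 Jordan blocks; the rank sequence gives block sizes [1, 1].

For λ = 2: rank(A - 2I) = 4, rank((A - 2I)^2) = 3, rank((A - 2I)^3) = 2. The eigenspace has dimension 5 - 4 = 1, so there is 1 Jordan block; the rank sequence gives block sizes [3].

Assembling the blocks gives the Jordan form J above.

J = [[-2, 0, 0, 0, 0], [0, -2, 0, 0, 0], [0, 0, 2, 1, 0], [0, 0, 0, 2, 1], [0, 0, 0, 0, 2]]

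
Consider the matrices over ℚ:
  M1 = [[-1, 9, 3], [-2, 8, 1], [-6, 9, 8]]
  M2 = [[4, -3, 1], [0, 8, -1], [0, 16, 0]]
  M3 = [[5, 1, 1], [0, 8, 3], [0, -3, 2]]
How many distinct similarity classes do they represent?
2 classes: {M1, M3}, {M2}

Characteristic polynomials: χ_{M1} = (x - 5)^3, χ_{M2} = (x - 4)^3, χ_{M3} = (x - 5)^3.

{M1, M3}: invariant factors x - 5, (x - 5)^2.

{M2}: invariant factors (x - 4)^3.

Matrices are similar if and only if their invariant-factor lists agree; the partition into similarity classes is {M1, M3}, {M2}.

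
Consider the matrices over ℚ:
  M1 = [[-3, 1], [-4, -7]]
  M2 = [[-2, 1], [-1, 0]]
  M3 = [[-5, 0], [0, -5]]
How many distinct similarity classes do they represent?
Characteristic polynomials: χ_{M1} = (x + 5)^2, χ_{M2} = (x + 1)^2, χ_{M3} = (x + 5)^2.

{M1}: invariant factors (x + 5)^2.

{M2}: invariant factors (x + 1)^2.

{M3}: invariant factors x + 5, x + 5.

Matrices are similar if and only if their invariant-factor lists agree; the partition into similarity classes is {M1}, {M2}, {M3}.

3 classes: {M1}, {M2}, {M3}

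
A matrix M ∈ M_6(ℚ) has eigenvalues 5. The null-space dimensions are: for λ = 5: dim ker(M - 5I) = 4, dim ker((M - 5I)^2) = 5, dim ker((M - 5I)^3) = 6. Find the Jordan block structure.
λ = 5: successive nullity increments [4, 1, 1] count blocks of size ≥ k; block sizes are [3, 1, 1, 1].

Jordan blocks: (5, 3), (5, 1), (5, 1), (5, 1)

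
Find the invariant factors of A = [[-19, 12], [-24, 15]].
(x + 1)(x + 3)

The Jordan structure of A has elementary divisors (x + 3), (x + 1). Arranging the block sizes at each eigenvalue in decreasing order and taking row products gives the invariant factors.

Invariant factors (smallest first, each dividing the next): (x + 1)(x + 3).

Check: the last factor (x + 1)(x + 3) is the minimal polynomial, and the product (x + 1)(x + 3) is the characteristic polynomial.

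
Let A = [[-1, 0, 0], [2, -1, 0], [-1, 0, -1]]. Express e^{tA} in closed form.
e^{tA} = [[e^{-t}, 0, 0], [2*t*e^{-t}, e^{-t}, 0], [-t*e^{-t}, 0, e^{-t}]]

A has Jordan form J = [[-1, 1, 0], [0, -1, 0], [0, 0, -1]] with A = PJP^{-1}, so e^{tA} = P e^{tJ} P^{-1}.

For a Jordan block J_k(λ), e^{tJ_k(λ)} = e^{λt} · (I + tN + t^2 N^2/2! + ... + t^{k-1} N^{k-1}/(k-1)!) where N is the nilpotent superdiagonal part.

Assembling the blocks and conjugating back gives the entries of e^{tA} as shown above.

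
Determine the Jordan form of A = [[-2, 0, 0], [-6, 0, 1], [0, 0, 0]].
J = [[-2, 0, 0], [0, 0, 1], [0, 0, 0]]

The characteristic polynomial is det(xI - A) = x^2(x + 2), so the eigenvalues are -2 (algebraic multiplicity 1), 0 (algebraic multiplicity 2).

For λ = -2: algebraic multiplicity 1 gives one 1×1 block.

For λ = 0: rank(A) = 2, rank(A^2) = 1. The eigenspace has dimension 3 - 2 = 1, so there is 1 Jordan block; the rank sequence gives block sizes [2].

Assembling the blocks gives the Jordan form J above.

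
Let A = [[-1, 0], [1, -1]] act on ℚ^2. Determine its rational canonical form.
The invariant factors of A (the non-unit diagonal entries of the Smith normal form of xI - A over ℚ[x]) are (x + 1)^2, each dividing the next. The characteristic polynomial is their product, (x + 1)^2.

The rational canonical form is the block-diagonal matrix of companion matrices C(f_i):
R = [[0, -1], [1, -2]].

R = [[0, -1], [1, -2]]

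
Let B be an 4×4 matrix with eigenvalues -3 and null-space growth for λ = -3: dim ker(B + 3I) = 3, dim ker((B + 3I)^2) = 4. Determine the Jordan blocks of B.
Jordan blocks: (-3, 2), (-3, 1), (-3, 1)

λ = -3: successive nullity increments [3, 1] count blocks of size ≥ k; block sizes are [2, 1, 1].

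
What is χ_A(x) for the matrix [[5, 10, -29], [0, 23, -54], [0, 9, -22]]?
xI - A = [[x - 5, -10, 29], [0, x - 23, 54], [0, -9, x + 22]].

Expanding det(xI - A) along the first row:
det(xI - A) = + (x - 5)·det([[x - 23, 54], [-9, x + 22]]) - (-10)·det([[0, 54], [0, x + 22]]) + (29)·det([[0, x - 23], [0, -9]]).

Evaluating gives χ_A(x) = x^3 - 6x^2 - 15x + 100 = (x - 5)^2(x + 4).

χ_A(x) = (x - 5)^2(x + 4)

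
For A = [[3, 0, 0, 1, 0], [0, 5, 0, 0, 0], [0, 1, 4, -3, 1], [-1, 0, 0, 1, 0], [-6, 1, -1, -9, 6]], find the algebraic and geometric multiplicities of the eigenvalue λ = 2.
algebraic multiplicity 2, geometric multiplicity 1

The characteristic polynomial is (x - 5)^3(x - 2)^2, so the factor x - 2 appears with exponent 2: the algebraic multiplicity is 2.

rank(A - 2I) = 4, so the eigenspace has dimension 5 - 4 = 1: the geometric multiplicity is 1.

Since 1 < 2, A is not diagonalizable.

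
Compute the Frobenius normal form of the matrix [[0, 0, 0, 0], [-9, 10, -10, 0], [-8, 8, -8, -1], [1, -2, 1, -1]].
R = [[0, 0, 0, 0], [1, 0, 0, -10], [0, 1, 0, 1], [0, 0, 1, 1]]

The invariant factors of A (the non-unit diagonal entries of the Smith normal form of xI - A over ℚ[x]) are x(x + 2)(x^2 - 3x + 5), each dividing the next. The characteristic polynomial is their product, x(x + 2)(x^2 - 3x + 5).

The rational canonical form is the block-diagonal matrix of companion matrices C(f_i):
R = [[0, 0, 0, 0], [1, 0, 0, -10], [0, 1, 0, 1], [0, 0, 1, 1]].

Note the characteristic polynomial does not split into linear factors over ℚ, so A has no Jordan form over ℚ; the rational canonical form exists over any field.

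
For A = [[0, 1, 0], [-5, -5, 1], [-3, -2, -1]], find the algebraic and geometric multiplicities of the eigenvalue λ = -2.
algebraic multiplicity 3, geometric multiplicity 1

The characteristic polynomial is (x + 2)^3, so the factor x + 2 appears with exponent 3: the algebraic multiplicity is 3.

rank(A + 2I) = 2, so the eigenspace has dimension 3 - 2 = 1: the geometric multiplicity is 1.

Since 1 < 3, A is not diagonalizable.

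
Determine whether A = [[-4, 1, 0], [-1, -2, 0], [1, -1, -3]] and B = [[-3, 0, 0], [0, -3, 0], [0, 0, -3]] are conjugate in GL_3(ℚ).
Both have characteristic polynomial (x + 3)^3, but the minimal polynomial of A is (x + 3)^2 while the minimal polynomial of B is x + 3. The minimal polynomial is a similarity invariant, so A and B are not similar.

No.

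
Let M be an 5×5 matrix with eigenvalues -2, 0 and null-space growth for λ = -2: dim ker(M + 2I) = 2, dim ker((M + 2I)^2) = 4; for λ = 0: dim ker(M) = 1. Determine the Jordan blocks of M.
Jordan blocks: (-2, 2), (-2, 2), (0, 1)

λ = -2: successive nullity increments [2, 2] count blocks of size ≥ k; block sizes are [2, 2].
λ = 0: successive nullity increments [1] count blocks of size ≥ k; block sizes are [1].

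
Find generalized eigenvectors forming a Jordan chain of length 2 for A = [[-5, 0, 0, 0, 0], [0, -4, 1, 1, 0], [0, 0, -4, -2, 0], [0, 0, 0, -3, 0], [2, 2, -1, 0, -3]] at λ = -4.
v_1 = [[0, 0, 1, 0, -1]]^T, v_2 = [[0, 1, 0, 0, -2]]^T

We seek v_1 ∈ ker((A + 4I)^2) \ ker(A + 4I), then set v_{i+1} = (A + 4I) v_i.

One such chain is v_1 = [[0, 0, 1, 0, -1]]^T, v_2 = [[0, 1, 0, 0, -2]]^T. Check: (A + 4I) v_2 = [[0, 0, 0, 0, 0]]^T = 0.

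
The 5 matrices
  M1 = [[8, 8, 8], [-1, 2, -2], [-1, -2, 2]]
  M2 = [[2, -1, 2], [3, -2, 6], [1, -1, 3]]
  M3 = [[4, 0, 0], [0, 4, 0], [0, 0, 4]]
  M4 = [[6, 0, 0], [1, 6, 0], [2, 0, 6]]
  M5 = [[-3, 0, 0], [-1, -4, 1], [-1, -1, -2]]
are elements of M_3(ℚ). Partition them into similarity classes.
5 classes: {M1}, {M2}, {M3}, {M4}, {M5}

Characteristic polynomials: χ_{M1} = (x - 4)^3, χ_{M2} = (x - 1)^3, χ_{M3} = (x - 4)^3, χ_{M4} = (x - 6)^3, χ_{M5} = (x + 3)^3.

{M1}: invariant factors x - 4, (x - 4)^2.

{M2}: invariant factors x - 1, (x - 1)^2.

{M3}: invariant factors x - 4, x - 4, x - 4.

{M4}: invariant factors x - 6, (x - 6)^2.

{M5}: invariant factors x + 3, (x + 3)^2.

Matrices are similar if and only if their invariant-factor lists agree; the partition into similarity classes is {M1}, {M2}, {M3}, {M4}, {M5}.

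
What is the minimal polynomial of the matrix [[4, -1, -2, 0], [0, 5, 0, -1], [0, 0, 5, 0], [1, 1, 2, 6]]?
The characteristic polynomial factors as (x - 5)^4. The minimal polynomial is ∏(x - λ)^{k_λ} where k_λ is the size of the largest Jordan block at λ.

For λ = 5: rank(A - 5I) = 2, and the largest Jordan block has size 3 (the smallest k with rank((A - 5I)^k) = rank((A - 5I)^(k+1))).

So m_A(x) = (x - 5)^3.

m_A(x) = (x - 5)^3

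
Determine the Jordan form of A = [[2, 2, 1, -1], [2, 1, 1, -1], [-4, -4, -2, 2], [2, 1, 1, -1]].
The characteristic polynomial is det(xI - A) = x^4, so the eigenvalues are 0 (algebraic multiplicity 4).

For λ = 0: rank(A) = 2, rank(A^2) = 1, rank(A^3) = 0. The eigenspace has dimension 4 - 2 = 2, so there are 2 Jordan blocks; the rank sequence gives block sizes [3, 1].

Assembling the blocks gives the Jordan form J above.

J = [[0, 1, 0, 0], [0, 0, 1, 0], [0, 0, 0, 0], [0, 0, 0, 0]]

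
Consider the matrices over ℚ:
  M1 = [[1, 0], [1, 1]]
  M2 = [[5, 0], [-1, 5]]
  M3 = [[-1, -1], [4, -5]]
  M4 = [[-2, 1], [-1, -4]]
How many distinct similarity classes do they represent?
Characteristic polynomials: χ_{M1} = (x - 1)^2, χ_{M2} = (x - 5)^2, χ_{M3} = (x + 3)^2, χ_{M4} = (x + 3)^2.

{M1}: invariant factors (x - 1)^2.

{M2}: invariant factors (x - 5)^2.

{M3, M4}: invariant factors (x + 3)^2.

Matrices are similar if and only if their invariant-factor lists agree; the partition into similarity classes is {M1}, {M2}, {M3, M4}.

3 classes: {M1}, {M2}, {M3, M4}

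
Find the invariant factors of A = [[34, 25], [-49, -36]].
The Jordan structure of A has elementary divisors (x + 1)^2. Arranging the block sizes at each eigenvalue in decreasing order and taking row products gives the invariant factors.

Invariant factors (smallest first, each dividing the next): (x + 1)^2.

Check: the last factor (x + 1)^2 is the minimal polynomial, and the product (x + 1)^2 is the characteristic polynomial.

(x + 1)^2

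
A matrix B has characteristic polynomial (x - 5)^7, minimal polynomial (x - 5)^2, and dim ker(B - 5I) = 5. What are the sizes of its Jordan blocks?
λ = 5: algebraic multiplicity 7 (exponent in χ_B), largest block size 2 (exponent in m_B), 5 blocks (geometric multiplicity). These force block sizes [2, 2, 1, 1, 1].

Jordan blocks: (5, 2), (5, 2), (5, 1), (5, 1), (5, 1)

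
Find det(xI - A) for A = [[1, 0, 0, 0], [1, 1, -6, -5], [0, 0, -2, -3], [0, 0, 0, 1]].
χ_A(x) = (x - 1)^3(x + 2)

xI - A = [[x - 1, 0, 0, 0], [-1, x - 1, 6, 5], [0, 0, x + 2, 3], [0, 0, 0, x - 1]].

Expanding det(xI - A) along the first row:
det(xI - A) = + (x - 1)·det([[x - 1, 6, 5], [0, x + 2, 3], [0, 0, x - 1]]) - (0)·det([[-1, 6, 5], [0, x + 2, 3], [0, 0, x - 1]]) + (0)·det([[-1, x - 1, 5], [0, 0, 3], [0, 0, x - 1]]) - (0)·det([[-1, x - 1, 6], [0, 0, x + 2], [0, 0, 0]]).

Evaluating gives χ_A(x) = x^4 - x^3 - 3x^2 + 5x - 2 = (x - 1)^3(x + 2).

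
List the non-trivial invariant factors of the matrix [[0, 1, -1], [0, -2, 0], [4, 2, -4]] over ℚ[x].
The Jordan structure of A has elementary divisors (x + 2)^2, (x + 2). Arranging the block sizes at each eigenvalue in decreasing order and taking row products gives the invariant factors.

Invariant factors (smallest first, each dividing the next): x + 2, (x + 2)^2.

Check: the last factor (x + 2)^2 is the minimal polynomial, and the product (x + 2)^3 is the characteristic polynomial.

x + 2, (x + 2)^2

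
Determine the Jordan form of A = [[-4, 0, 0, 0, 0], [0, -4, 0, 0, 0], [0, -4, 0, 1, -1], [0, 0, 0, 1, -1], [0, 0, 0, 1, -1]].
The characteristic polynomial is det(xI - A) = x^3(x + 4)^2, so the eigenvalues are -4 (algebraic multiplicity 2), 0 (algebraic multiplicity 3).

For λ = -4: rank(A + 4I) = 3. The eigenspace has dimension 5 - 3 = 2, so there are 2 Jordan blocks; the rank sequence gives block sizes [1, 1].

For λ = 0: rank(A) = 3, rank(A^2) = 2. The eigenspace has dimension 5 - 3 = 2, so there are 2 Jordan blocks; the rank sequence gives block sizes [2, 1].

Assembling the blocks gives the Jordan form J above.

J = [[-4, 0, 0, 0, 0], [0, -4, 0, 0, 0], [0, 0, 0, 1, 0], [0, 0, 0, 0, 0], [0, 0, 0, 0, 0]]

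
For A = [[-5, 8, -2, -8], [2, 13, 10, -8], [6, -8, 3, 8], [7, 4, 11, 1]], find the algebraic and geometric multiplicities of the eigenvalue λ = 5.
algebraic multiplicity 2, geometric multiplicity 2

The characteristic polynomial is (x - 5)^2(x - 1)^2, so the factor x - 5 appears with exponent 2: the algebraic multiplicity is 2.

rank(A - 5I) = 2, so the eigenspace has dimension 4 - 2 = 2: the geometric multiplicity is 2.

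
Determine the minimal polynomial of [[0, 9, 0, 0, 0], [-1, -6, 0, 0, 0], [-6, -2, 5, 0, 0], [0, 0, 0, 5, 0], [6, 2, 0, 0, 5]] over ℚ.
The characteristic polynomial factors as (x - 5)^3(x + 3)^2. The minimal polynomial is ∏(x - λ)^{k_λ} where k_λ is the size of the largest Jordan block at λ.

For λ = -3: rank(A + 3I) = 4, and the largest Jordan block has size 2 (the smallest k with rank((A + 3I)^k) = rank((A + 3I)^(k+1))).
For λ = 5: rank(A - 5I) = 2, and the largest Jordan block has size 1 (the smallest k with rank((A - 5I)^k) = rank((A - 5I)^(k+1))).

So m_A(x) = (x - 5)(x + 3)^2.

m_A(x) = (x - 5)(x + 3)^2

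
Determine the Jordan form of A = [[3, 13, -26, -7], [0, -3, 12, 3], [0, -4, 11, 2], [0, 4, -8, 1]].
J = [[3, 1, 0, 0], [0, 3, 1, 0], [0, 0, 3, 0], [0, 0, 0, 3]]

The characteristic polynomial is det(xI - A) = (x - 3)^4, so the eigenvalues are 3 (algebraic multiplicity 4).

For λ = 3: rank(A - 3I) = 2, rank((A - 3I)^2) = 1, rank((A - 3I)^3) = 0. The eigenspace has dimension 4 - 2 = 2, so there are 2 Jordan blocks; the rank sequence gives block sizes [3, 1].

Assembling the blocks gives the Jordan form J above.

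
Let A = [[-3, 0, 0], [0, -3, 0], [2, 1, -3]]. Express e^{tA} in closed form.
e^{tA} = [[e^{-3*t}, 0, 0], [0, e^{-3*t}, 0], [2*t*e^{-3*t}, t*e^{-3*t}, e^{-3*t}]]

A has Jordan form J = [[-3, 1, 0], [0, -3, 0], [0, 0, -3]] with A = PJP^{-1}, so e^{tA} = P e^{tJ} P^{-1}.

For a Jordan block J_k(λ), e^{tJ_k(λ)} = e^{λt} · (I + tN + t^2 N^2/2! + ... + t^{k-1} N^{k-1}/(k-1)!) where N is the nilpotent superdiagonal part.

Assembling the blocks and conjugating back gives the entries of e^{tA} as shown above.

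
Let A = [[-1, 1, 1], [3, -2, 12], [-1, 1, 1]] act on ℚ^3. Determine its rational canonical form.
The invariant factors of A (the non-unit diagonal entries of the Smith normal form of xI - A over ℚ[x]) are x(x - 3)(x + 5), each dividing the next. The characteristic polynomial is their product, x(x - 3)(x + 5).

The rational canonical form is the block-diagonal matrix of companion matrices C(f_i):
R = [[0, 0, 0], [1, 0, 15], [0, 1, -2]].

R = [[0, 0, 0], [1, 0, 15], [0, 1, -2]]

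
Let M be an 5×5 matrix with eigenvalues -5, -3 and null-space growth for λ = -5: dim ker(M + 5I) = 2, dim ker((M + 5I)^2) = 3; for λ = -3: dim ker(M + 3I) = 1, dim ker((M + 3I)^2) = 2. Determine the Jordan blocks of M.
Jordan blocks: (-5, 2), (-5, 1), (-3, 2)

λ = -5: successive nullity increments [2, 1] count blocks of size ≥ k; block sizes are [2, 1].
λ = -3: successive nullity increments [1, 1] count blocks of size ≥ k; block sizes are [2].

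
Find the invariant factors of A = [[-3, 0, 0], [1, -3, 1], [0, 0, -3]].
The Jordan structure of A has elementary divisors (x + 3)^2, (x + 3). Arranging the block sizes at each eigenvalue in decreasing order and taking row products gives the invariant factors.

Invariant factors (smallest first, each dividing the next): x + 3, (x + 3)^2.

Check: the last factor (x + 3)^2 is the minimal polynomial, and the product (x + 3)^3 is the characteristic polynomial.

x + 3, (x + 3)^2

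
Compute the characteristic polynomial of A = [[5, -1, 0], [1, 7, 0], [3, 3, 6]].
χ_A(x) = (x - 6)^3

xI - A = [[x - 5, 1, 0], [-1, x - 7, 0], [-3, -3, x - 6]].

Expanding det(xI - A) along the first row:
det(xI - A) = + (x - 5)·det([[x - 7, 0], [-3, x - 6]]) - (1)·det([[-1, 0], [-3, x - 6]]) + (0)·det([[-1, x - 7], [-3, -3]]).

Evaluating gives χ_A(x) = x^3 - 18x^2 + 108x - 216 = (x - 6)^3.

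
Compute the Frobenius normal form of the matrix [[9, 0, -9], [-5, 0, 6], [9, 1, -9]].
R = [[0, 0, -9], [1, 0, 6], [0, 1, 0]]

The invariant factors of A (the non-unit diagonal entries of the Smith normal form of xI - A over ℚ[x]) are (x + 3)(x^2 - 3x + 3), each dividing the next. The characteristic polynomial is their product, (x + 3)(x^2 - 3x + 3).

The rational canonical form is the block-diagonal matrix of companion matrices C(f_i):
R = [[0, 0, -9], [1, 0, 6], [0, 1, 0]].

Note the characteristic polynomial does not split into linear factors over ℚ, so A has no Jordan form over ℚ; the rational canonical form exists over any field.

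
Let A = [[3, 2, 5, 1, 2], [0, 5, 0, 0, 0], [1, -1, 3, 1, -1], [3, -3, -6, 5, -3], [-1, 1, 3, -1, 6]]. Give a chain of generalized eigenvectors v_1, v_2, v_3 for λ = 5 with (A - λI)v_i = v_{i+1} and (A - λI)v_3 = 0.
v_1 = [[2, 0, 1, 1, 0]]^T, v_2 = [[2, 0, 1, 0, 0]]^T, v_3 = [[1, 0, 0, 0, 1]]^T

We seek v_1 ∈ ker((A - 5I)^3) \ ker((A - 5I)^2), then set v_{i+1} = (A - 5I) v_i.

One such chain is v_1 = [[2, 0, 1, 1, 0]]^T, v_2 = [[2, 0, 1, 0, 0]]^T, v_3 = [[1, 0, 0, 0, 1]]^T. Check: (A - 5I) v_3 = [[0, 0, 0, 0, 0]]^T = 0.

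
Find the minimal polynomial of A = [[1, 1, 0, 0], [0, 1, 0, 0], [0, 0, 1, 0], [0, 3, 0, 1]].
The characteristic polynomial factors as (x - 1)^4. The minimal polynomial is ∏(x - λ)^{k_λ} where k_λ is the size of the largest Jordan block at λ.

For λ = 1: rank(A - I) = 1, and the largest Jordan block has size 2 (the smallest k with rank((A - I)^k) = rank((A - I)^(k+1))).

So m_A(x) = (x - 1)^2.

m_A(x) = (x - 1)^2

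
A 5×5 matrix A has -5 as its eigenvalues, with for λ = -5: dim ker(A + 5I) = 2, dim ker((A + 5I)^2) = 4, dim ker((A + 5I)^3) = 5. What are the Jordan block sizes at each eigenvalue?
λ = -5: successive nullity increments [2, 2, 1] count blocks of size ≥ k; block sizes are [3, 2].

Jordan blocks: (-5, 3), (-5, 2)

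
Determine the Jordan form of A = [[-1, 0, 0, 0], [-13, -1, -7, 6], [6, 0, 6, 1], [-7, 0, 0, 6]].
The characteristic polynomial is det(xI - A) = (x - 6)^2(x + 1)^2, so the eigenvalues are -1 (algebraic multiplicity 2), 6 (algebraic multiplicity 2).

For λ = -1: rank(A + I) = 2. The eigenspace has dimension 4 - 2 = 2, so there are 2 Jordan blocks; the rank sequence gives block sizes [1, 1].

For λ = 6: rank(A - 6I) = 3, rank((A - 6I)^2) = 2. The eigenspace has dimension 4 - 3 = 1, so there is 1 Jordan block; the rank sequence gives block sizes [2].

Assembling the blocks gives the Jordan form J above.

J = [[-1, 0, 0, 0], [0, -1, 0, 0], [0, 0, 6, 1], [0, 0, 0, 6]]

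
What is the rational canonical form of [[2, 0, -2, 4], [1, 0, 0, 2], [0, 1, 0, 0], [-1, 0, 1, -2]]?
R = [[0, 0, 0, 0], [1, 0, 0, 0], [0, 1, 0, 0], [0, 0, 1, 0]]

The invariant factors of A (the non-unit diagonal entries of the Smith normal form of xI - A over ℚ[x]) are x^4, each dividing the next. The characteristic polynomial is their product, x^4.

The rational canonical form is the block-diagonal matrix of companion matrices C(f_i):
R = [[0, 0, 0, 0], [1, 0, 0, 0], [0, 1, 0, 0], [0, 0, 1, 0]].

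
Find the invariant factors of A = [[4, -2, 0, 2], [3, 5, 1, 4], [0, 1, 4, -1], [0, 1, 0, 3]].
The Jordan structure of A has elementary divisors (x - 4)^3, (x - 4). Arranging the block sizes at each eigenvalue in decreasing order and taking row products gives the invariant factors.

Invariant factors (smallest first, each dividing the next): x - 4, (x - 4)^3.

Check: the last factor (x - 4)^3 is the minimal polynomial, and the product (x - 4)^4 is the characteristic polynomial.

x - 4, (x - 4)^3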